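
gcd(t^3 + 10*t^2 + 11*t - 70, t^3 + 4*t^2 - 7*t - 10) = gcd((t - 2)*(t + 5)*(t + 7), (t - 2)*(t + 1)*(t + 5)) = t^2 + 3*t - 10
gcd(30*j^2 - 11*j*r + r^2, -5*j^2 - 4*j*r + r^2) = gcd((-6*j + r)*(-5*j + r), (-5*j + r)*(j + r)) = -5*j + r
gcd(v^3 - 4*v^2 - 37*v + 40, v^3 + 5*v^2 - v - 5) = v^2 + 4*v - 5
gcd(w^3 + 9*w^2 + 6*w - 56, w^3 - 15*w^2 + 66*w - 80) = w - 2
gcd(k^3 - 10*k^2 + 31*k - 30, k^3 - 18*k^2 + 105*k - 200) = k - 5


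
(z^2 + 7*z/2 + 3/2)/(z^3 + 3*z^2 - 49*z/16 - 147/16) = 8*(2*z + 1)/(16*z^2 - 49)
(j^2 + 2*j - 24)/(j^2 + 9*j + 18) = (j - 4)/(j + 3)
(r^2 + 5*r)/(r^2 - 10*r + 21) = r*(r + 5)/(r^2 - 10*r + 21)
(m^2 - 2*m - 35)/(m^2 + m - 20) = (m - 7)/(m - 4)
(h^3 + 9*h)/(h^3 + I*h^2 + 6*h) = (h - 3*I)/(h - 2*I)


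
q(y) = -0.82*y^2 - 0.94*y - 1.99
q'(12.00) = -20.62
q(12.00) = -131.35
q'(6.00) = -10.78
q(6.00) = -37.15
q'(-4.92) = 7.13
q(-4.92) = -17.21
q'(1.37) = -3.19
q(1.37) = -4.82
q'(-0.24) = -0.55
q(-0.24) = -1.81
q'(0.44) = -1.66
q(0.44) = -2.56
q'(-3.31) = 4.49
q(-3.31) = -7.86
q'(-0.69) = 0.19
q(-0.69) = -1.73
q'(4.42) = -8.19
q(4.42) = -22.16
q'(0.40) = -1.60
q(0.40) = -2.50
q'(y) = -1.64*y - 0.94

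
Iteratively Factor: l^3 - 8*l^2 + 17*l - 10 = (l - 5)*(l^2 - 3*l + 2) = (l - 5)*(l - 1)*(l - 2)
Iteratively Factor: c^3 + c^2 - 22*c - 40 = (c + 2)*(c^2 - c - 20) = (c + 2)*(c + 4)*(c - 5)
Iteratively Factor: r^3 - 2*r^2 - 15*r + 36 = (r + 4)*(r^2 - 6*r + 9) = (r - 3)*(r + 4)*(r - 3)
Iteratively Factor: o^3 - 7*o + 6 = (o + 3)*(o^2 - 3*o + 2) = (o - 1)*(o + 3)*(o - 2)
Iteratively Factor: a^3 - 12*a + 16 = (a - 2)*(a^2 + 2*a - 8) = (a - 2)*(a + 4)*(a - 2)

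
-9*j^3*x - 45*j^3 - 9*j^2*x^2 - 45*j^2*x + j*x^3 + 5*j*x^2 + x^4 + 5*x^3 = (-3*j + x)*(j + x)*(3*j + x)*(x + 5)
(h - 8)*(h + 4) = h^2 - 4*h - 32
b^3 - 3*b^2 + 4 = (b - 2)^2*(b + 1)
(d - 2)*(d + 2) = d^2 - 4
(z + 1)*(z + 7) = z^2 + 8*z + 7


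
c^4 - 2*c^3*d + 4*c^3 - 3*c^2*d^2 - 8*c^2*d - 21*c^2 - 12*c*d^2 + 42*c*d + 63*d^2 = (c - 3)*(c + 7)*(c - 3*d)*(c + d)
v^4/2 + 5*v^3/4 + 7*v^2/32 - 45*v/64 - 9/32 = (v/2 + 1/4)*(v - 3/4)*(v + 3/4)*(v + 2)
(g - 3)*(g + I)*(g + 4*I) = g^3 - 3*g^2 + 5*I*g^2 - 4*g - 15*I*g + 12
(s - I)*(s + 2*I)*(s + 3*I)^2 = s^4 + 7*I*s^3 - 13*s^2 + 3*I*s - 18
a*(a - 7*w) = a^2 - 7*a*w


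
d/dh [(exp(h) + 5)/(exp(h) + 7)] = 2*exp(h)/(exp(h) + 7)^2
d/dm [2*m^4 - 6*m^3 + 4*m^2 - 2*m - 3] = 8*m^3 - 18*m^2 + 8*m - 2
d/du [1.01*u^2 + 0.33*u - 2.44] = 2.02*u + 0.33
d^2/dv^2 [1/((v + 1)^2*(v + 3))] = 2*((v + 1)^2 + 2*(v + 1)*(v + 3) + 3*(v + 3)^2)/((v + 1)^4*(v + 3)^3)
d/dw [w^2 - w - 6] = 2*w - 1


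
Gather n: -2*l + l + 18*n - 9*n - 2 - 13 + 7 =-l + 9*n - 8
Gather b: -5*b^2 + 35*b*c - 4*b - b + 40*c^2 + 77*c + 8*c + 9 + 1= -5*b^2 + b*(35*c - 5) + 40*c^2 + 85*c + 10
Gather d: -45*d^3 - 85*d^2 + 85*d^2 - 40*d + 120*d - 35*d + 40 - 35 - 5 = -45*d^3 + 45*d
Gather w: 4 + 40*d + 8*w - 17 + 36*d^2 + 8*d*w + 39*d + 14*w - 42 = 36*d^2 + 79*d + w*(8*d + 22) - 55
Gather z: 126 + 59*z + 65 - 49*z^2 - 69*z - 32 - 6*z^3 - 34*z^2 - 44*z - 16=-6*z^3 - 83*z^2 - 54*z + 143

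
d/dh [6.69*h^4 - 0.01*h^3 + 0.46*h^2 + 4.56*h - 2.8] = 26.76*h^3 - 0.03*h^2 + 0.92*h + 4.56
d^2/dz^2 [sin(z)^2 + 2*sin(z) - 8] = -2*sin(z) + 2*cos(2*z)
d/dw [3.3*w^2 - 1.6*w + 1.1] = 6.6*w - 1.6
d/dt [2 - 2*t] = -2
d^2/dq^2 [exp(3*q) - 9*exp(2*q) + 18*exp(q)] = 9*(exp(2*q) - 4*exp(q) + 2)*exp(q)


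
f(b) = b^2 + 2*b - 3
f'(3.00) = 8.00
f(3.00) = 12.00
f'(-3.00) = -4.00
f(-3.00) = 0.00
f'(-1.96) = -1.92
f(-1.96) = -3.08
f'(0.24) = 2.48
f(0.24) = -2.46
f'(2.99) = 7.98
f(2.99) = 11.92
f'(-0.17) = 1.66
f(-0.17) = -3.31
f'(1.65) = 5.30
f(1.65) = 3.02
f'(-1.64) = -1.28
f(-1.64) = -3.59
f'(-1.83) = -1.66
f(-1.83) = -3.31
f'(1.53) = 5.06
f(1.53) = 2.40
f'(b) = 2*b + 2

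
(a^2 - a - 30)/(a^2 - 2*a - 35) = (a - 6)/(a - 7)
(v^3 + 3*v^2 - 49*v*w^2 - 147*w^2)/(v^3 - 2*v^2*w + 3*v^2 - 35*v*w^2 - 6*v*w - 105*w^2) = (v + 7*w)/(v + 5*w)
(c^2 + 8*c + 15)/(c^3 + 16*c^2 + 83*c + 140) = (c + 3)/(c^2 + 11*c + 28)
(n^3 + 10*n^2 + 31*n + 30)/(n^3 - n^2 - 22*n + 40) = (n^2 + 5*n + 6)/(n^2 - 6*n + 8)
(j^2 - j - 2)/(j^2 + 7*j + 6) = (j - 2)/(j + 6)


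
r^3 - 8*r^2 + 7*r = r*(r - 7)*(r - 1)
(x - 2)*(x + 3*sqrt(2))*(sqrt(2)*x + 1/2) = sqrt(2)*x^3 - 2*sqrt(2)*x^2 + 13*x^2/2 - 13*x + 3*sqrt(2)*x/2 - 3*sqrt(2)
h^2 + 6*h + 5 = (h + 1)*(h + 5)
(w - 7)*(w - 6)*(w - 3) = w^3 - 16*w^2 + 81*w - 126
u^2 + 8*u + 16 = (u + 4)^2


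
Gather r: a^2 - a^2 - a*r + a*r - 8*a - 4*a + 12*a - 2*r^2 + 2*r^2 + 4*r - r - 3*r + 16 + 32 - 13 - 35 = 0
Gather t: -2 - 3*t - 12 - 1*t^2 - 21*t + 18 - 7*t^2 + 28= -8*t^2 - 24*t + 32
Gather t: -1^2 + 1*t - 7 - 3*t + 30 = 22 - 2*t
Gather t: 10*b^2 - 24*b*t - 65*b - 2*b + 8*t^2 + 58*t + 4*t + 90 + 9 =10*b^2 - 67*b + 8*t^2 + t*(62 - 24*b) + 99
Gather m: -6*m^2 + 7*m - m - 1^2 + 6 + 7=-6*m^2 + 6*m + 12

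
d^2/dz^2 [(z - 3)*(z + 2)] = 2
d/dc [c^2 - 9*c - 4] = 2*c - 9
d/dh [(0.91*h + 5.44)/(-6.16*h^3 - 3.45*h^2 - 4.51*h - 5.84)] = (11.2112*h^3 + 103.6707*h^2 + 37.536*h + 19.22)/(37.9456*h^6 + 42.504*h^5 + 67.4657*h^4 + 103.0678*h^3 + 60.6361*h^2 + 52.6768*h + 34.1056)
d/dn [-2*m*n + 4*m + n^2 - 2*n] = -2*m + 2*n - 2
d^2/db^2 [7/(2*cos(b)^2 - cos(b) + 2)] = 7*(16*sin(b)^4 + 7*sin(b)^2 + 19*cos(b)/2 - 3*cos(3*b)/2 - 17)/(2*sin(b)^2 + cos(b) - 4)^3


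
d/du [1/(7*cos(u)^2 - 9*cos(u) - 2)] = (14*cos(u) - 9)*sin(u)/(-7*cos(u)^2 + 9*cos(u) + 2)^2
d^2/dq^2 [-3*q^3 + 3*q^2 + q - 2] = 6 - 18*q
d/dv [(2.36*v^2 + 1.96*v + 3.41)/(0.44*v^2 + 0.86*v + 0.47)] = (1.1672*v^2 - 0.782400000000001*v - 2.0114)/(0.1936*v^4 + 0.7568*v^3 + 1.1532*v^2 + 0.8084*v + 0.2209)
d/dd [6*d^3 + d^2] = 2*d*(9*d + 1)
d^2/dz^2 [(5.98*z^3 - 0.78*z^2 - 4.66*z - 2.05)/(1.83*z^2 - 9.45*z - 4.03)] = (2.8421709430404e-14*z^5 + 5.6843418860808e-13*z^4 + 1098.072096*z^3 + 1290.729978*z^2 + 589.231338*z - 66.7749239999998)/(6.128487*z^6 - 94.941315*z^5 + 449.782524*z^4 - 425.751795*z^3 - 990.504684*z^2 - 460.429515*z - 65.450827)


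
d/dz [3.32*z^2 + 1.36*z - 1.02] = 6.64*z + 1.36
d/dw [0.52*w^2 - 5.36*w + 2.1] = 1.04*w - 5.36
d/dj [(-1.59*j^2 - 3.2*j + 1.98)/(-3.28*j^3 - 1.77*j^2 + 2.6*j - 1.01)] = (-5.2152*j^4 - 20.992*j^3 + 9.6852*j^2 + 10.221*j - 1.916)/(10.7584*j^6 + 11.6112*j^5 - 13.9231*j^4 - 2.5784*j^3 + 10.3354*j^2 - 5.252*j + 1.0201)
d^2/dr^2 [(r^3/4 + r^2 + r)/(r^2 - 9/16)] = 8*(1168*r^3 + 1728*r^2 + 1971*r + 324)/(4096*r^6 - 6912*r^4 + 3888*r^2 - 729)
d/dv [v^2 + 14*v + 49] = 2*v + 14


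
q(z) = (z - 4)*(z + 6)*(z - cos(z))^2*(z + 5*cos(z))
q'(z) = (1 - 5*sin(z))*(z - 4)*(z + 6)*(z - cos(z))^2 + (z - 4)*(z + 6)*(z - cos(z))*(z + 5*cos(z))*(2*sin(z) + 2) + (z - 4)*(z - cos(z))^2*(z + 5*cos(z)) + (z + 6)*(z - cos(z))^2*(z + 5*cos(z)) = (z - cos(z))*(-(z - 4)*(z + 6)*(z - cos(z))*(5*sin(z) - 1) + 2*(z - 4)*(z + 6)*(z + 5*cos(z))*(sin(z) + 1) + (z - 4)*(z - cos(z))*(z + 5*cos(z)) + (z + 6)*(z - cos(z))*(z + 5*cos(z)))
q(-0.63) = -175.33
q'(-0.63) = -97.46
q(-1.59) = 102.55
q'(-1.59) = -360.02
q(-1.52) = 77.25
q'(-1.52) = -362.58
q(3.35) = 175.55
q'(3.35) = -418.62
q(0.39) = -33.10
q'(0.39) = 180.74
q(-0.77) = -155.72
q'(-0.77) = -180.99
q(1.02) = -18.77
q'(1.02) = -119.51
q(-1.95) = 228.60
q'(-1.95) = -342.03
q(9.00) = 32742.80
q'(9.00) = 10247.98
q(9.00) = 32742.80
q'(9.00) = 10247.98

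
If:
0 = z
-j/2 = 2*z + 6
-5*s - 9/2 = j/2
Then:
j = -12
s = 3/10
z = 0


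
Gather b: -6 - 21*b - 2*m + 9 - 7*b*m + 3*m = b*(-7*m - 21) + m + 3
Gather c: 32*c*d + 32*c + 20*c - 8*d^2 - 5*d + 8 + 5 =c*(32*d + 52) - 8*d^2 - 5*d + 13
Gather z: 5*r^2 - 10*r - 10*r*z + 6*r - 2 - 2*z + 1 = 5*r^2 - 4*r + z*(-10*r - 2) - 1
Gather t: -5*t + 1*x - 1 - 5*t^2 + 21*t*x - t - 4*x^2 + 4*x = -5*t^2 + t*(21*x - 6) - 4*x^2 + 5*x - 1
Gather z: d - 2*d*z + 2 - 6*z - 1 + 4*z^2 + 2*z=d + 4*z^2 + z*(-2*d - 4) + 1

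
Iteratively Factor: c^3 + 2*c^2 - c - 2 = (c + 1)*(c^2 + c - 2) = (c - 1)*(c + 1)*(c + 2)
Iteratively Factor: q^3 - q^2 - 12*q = (q)*(q^2 - q - 12) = q*(q - 4)*(q + 3)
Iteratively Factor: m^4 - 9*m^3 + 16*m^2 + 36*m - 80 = (m - 5)*(m^3 - 4*m^2 - 4*m + 16) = (m - 5)*(m - 4)*(m^2 - 4) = (m - 5)*(m - 4)*(m + 2)*(m - 2)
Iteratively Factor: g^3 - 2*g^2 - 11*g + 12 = (g + 3)*(g^2 - 5*g + 4) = (g - 1)*(g + 3)*(g - 4)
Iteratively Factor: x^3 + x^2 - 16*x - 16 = (x + 1)*(x^2 - 16) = (x + 1)*(x + 4)*(x - 4)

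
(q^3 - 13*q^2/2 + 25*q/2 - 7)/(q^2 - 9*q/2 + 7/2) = q - 2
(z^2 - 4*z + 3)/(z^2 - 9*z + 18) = (z - 1)/(z - 6)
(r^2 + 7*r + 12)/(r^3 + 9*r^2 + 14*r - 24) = (r + 3)/(r^2 + 5*r - 6)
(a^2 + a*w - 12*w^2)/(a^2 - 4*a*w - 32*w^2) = (-a + 3*w)/(-a + 8*w)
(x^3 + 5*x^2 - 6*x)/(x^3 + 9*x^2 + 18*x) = (x - 1)/(x + 3)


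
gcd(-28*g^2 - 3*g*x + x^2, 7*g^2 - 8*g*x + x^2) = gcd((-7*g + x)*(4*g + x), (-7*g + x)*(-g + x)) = -7*g + x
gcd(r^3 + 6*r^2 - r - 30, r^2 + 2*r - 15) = r + 5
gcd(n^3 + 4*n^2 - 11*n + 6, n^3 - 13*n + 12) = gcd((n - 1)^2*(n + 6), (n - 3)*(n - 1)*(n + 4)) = n - 1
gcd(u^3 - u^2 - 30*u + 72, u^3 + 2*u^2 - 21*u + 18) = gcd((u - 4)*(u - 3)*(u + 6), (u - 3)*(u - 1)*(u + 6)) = u^2 + 3*u - 18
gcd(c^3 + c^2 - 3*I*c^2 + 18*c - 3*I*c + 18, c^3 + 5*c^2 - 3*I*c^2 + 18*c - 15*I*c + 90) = c^2 - 3*I*c + 18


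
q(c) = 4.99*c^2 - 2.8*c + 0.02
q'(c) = 9.98*c - 2.8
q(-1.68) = 18.81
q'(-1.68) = -19.57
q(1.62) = 8.58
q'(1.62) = 13.37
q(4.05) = 70.53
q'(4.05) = 37.62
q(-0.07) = 0.24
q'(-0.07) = -3.50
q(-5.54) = 168.68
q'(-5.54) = -58.09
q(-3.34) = 65.04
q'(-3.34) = -36.13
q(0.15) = -0.29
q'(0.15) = -1.30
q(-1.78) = 20.81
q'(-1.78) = -20.56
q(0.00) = 0.02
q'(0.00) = -2.80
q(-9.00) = 429.41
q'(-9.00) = -92.62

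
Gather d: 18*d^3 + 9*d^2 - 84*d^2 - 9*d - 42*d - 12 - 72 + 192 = 18*d^3 - 75*d^2 - 51*d + 108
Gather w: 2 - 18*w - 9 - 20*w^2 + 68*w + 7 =-20*w^2 + 50*w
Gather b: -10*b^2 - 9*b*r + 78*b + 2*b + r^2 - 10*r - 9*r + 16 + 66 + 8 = -10*b^2 + b*(80 - 9*r) + r^2 - 19*r + 90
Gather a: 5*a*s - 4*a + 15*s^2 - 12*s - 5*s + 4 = a*(5*s - 4) + 15*s^2 - 17*s + 4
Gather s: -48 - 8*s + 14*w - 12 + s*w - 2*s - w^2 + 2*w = s*(w - 10) - w^2 + 16*w - 60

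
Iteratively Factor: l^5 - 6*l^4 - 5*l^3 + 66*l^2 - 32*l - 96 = (l - 2)*(l^4 - 4*l^3 - 13*l^2 + 40*l + 48) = (l - 2)*(l + 1)*(l^3 - 5*l^2 - 8*l + 48) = (l - 4)*(l - 2)*(l + 1)*(l^2 - l - 12) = (l - 4)^2*(l - 2)*(l + 1)*(l + 3)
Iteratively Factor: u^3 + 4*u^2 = (u)*(u^2 + 4*u) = u^2*(u + 4)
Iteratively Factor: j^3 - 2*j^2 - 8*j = (j - 4)*(j^2 + 2*j) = j*(j - 4)*(j + 2)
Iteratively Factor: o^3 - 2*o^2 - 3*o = (o)*(o^2 - 2*o - 3) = o*(o - 3)*(o + 1)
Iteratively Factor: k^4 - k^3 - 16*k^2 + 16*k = (k + 4)*(k^3 - 5*k^2 + 4*k) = (k - 4)*(k + 4)*(k^2 - k) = k*(k - 4)*(k + 4)*(k - 1)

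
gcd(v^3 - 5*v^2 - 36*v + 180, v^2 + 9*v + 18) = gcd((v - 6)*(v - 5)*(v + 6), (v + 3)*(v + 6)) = v + 6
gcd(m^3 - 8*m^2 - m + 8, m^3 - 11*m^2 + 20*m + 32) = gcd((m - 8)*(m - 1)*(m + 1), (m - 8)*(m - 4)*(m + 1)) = m^2 - 7*m - 8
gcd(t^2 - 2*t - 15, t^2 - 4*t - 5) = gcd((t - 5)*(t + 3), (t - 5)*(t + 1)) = t - 5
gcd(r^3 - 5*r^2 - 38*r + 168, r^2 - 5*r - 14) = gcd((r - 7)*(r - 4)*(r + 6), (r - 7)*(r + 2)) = r - 7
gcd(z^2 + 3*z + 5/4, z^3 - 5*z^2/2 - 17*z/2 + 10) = z + 5/2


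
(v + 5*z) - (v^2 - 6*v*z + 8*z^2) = -v^2 + 6*v*z + v - 8*z^2 + 5*z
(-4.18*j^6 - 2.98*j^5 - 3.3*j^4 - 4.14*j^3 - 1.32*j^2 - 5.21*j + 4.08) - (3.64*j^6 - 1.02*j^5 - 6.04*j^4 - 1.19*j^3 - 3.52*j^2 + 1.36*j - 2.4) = -7.82*j^6 - 1.96*j^5 + 2.74*j^4 - 2.95*j^3 + 2.2*j^2 - 6.57*j + 6.48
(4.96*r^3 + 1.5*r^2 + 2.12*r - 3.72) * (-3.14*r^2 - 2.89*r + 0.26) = -15.5744*r^5 - 19.0444*r^4 - 9.7022*r^3 + 5.944*r^2 + 11.302*r - 0.9672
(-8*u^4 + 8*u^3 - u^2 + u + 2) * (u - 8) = -8*u^5 + 72*u^4 - 65*u^3 + 9*u^2 - 6*u - 16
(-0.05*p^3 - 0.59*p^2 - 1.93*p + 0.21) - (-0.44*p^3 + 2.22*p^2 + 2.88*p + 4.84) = 0.39*p^3 - 2.81*p^2 - 4.81*p - 4.63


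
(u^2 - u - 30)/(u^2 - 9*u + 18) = (u + 5)/(u - 3)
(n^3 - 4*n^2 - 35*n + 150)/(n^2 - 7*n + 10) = (n^2 + n - 30)/(n - 2)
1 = 1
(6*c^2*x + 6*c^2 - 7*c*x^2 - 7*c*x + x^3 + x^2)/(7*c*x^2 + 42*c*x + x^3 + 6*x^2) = (6*c^2*x + 6*c^2 - 7*c*x^2 - 7*c*x + x^3 + x^2)/(x*(7*c*x + 42*c + x^2 + 6*x))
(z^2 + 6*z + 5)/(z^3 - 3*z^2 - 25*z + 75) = (z + 1)/(z^2 - 8*z + 15)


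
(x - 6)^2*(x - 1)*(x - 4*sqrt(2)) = x^4 - 13*x^3 - 4*sqrt(2)*x^3 + 48*x^2 + 52*sqrt(2)*x^2 - 192*sqrt(2)*x - 36*x + 144*sqrt(2)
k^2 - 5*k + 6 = (k - 3)*(k - 2)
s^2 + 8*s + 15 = (s + 3)*(s + 5)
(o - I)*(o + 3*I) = o^2 + 2*I*o + 3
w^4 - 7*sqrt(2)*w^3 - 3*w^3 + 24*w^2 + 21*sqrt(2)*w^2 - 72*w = w*(w - 3)*(w - 4*sqrt(2))*(w - 3*sqrt(2))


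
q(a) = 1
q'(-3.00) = 0.00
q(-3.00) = 1.00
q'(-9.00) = 0.00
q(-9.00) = 1.00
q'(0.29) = 0.00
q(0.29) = 1.00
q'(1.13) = 0.00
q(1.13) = 1.00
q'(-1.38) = 0.00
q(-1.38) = 1.00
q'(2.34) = 0.00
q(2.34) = 1.00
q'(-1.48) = 0.00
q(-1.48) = 1.00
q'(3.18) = 0.00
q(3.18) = 1.00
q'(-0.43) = 0.00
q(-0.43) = 1.00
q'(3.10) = 0.00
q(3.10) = 1.00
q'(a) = 0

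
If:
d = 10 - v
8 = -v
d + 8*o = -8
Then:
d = 18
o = -13/4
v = -8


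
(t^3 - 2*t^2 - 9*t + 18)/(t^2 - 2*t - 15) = (t^2 - 5*t + 6)/(t - 5)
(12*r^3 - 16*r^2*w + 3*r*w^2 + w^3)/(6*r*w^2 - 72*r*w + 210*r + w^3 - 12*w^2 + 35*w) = (2*r^2 - 3*r*w + w^2)/(w^2 - 12*w + 35)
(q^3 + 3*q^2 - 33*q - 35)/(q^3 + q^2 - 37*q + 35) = (q + 1)/(q - 1)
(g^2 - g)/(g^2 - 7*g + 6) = g/(g - 6)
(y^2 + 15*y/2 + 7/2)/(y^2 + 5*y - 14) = (y + 1/2)/(y - 2)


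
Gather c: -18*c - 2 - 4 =-18*c - 6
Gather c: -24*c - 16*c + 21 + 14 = 35 - 40*c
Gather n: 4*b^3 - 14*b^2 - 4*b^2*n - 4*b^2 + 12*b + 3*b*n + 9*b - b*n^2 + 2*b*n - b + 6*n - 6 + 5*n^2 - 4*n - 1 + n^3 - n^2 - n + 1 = 4*b^3 - 18*b^2 + 20*b + n^3 + n^2*(4 - b) + n*(-4*b^2 + 5*b + 1) - 6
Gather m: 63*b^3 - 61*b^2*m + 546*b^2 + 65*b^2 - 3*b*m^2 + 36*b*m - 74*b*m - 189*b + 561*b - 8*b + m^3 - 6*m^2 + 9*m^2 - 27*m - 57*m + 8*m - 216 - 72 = 63*b^3 + 611*b^2 + 364*b + m^3 + m^2*(3 - 3*b) + m*(-61*b^2 - 38*b - 76) - 288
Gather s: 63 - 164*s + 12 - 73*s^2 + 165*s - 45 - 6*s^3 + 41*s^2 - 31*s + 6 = -6*s^3 - 32*s^2 - 30*s + 36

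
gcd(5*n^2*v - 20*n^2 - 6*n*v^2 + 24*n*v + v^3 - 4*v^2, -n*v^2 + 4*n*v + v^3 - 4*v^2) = -n*v + 4*n + v^2 - 4*v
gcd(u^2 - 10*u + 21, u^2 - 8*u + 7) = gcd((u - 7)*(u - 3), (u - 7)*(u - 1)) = u - 7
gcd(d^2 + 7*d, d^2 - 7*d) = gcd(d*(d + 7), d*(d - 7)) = d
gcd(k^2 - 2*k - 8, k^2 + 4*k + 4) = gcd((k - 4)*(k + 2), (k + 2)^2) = k + 2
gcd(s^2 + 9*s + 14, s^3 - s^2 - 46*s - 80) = s + 2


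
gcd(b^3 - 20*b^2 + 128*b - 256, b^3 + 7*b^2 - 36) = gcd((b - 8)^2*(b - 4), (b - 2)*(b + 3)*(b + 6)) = 1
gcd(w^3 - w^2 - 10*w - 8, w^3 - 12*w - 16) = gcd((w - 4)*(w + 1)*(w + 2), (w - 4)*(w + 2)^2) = w^2 - 2*w - 8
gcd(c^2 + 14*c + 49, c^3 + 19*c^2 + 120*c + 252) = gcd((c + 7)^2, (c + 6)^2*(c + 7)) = c + 7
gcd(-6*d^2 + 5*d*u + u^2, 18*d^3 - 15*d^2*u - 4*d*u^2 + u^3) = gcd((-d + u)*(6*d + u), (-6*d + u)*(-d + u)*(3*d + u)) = -d + u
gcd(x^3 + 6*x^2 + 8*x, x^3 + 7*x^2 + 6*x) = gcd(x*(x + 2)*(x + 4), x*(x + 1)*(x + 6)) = x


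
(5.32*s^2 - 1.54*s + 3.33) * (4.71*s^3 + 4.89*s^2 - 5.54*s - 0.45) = 25.0572*s^5 + 18.7614*s^4 - 21.3191*s^3 + 22.4213*s^2 - 17.7552*s - 1.4985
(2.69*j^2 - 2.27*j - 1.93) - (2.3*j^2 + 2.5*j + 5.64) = 0.39*j^2 - 4.77*j - 7.57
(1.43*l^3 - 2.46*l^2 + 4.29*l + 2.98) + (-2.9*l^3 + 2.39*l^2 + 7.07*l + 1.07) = -1.47*l^3 - 0.0699999999999998*l^2 + 11.36*l + 4.05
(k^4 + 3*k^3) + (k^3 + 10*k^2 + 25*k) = k^4 + 4*k^3 + 10*k^2 + 25*k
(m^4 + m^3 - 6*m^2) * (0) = 0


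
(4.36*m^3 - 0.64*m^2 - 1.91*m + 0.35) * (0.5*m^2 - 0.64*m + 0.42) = 2.18*m^5 - 3.1104*m^4 + 1.2858*m^3 + 1.1286*m^2 - 1.0262*m + 0.147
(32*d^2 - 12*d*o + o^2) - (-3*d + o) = 32*d^2 - 12*d*o + 3*d + o^2 - o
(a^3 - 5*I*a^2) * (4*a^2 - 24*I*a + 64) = 4*a^5 - 44*I*a^4 - 56*a^3 - 320*I*a^2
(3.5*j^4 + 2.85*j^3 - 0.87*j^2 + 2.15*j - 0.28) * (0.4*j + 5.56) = 1.4*j^5 + 20.6*j^4 + 15.498*j^3 - 3.9772*j^2 + 11.842*j - 1.5568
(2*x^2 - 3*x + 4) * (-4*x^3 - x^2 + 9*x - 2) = -8*x^5 + 10*x^4 + 5*x^3 - 35*x^2 + 42*x - 8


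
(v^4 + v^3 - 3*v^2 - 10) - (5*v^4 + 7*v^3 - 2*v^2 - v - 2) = -4*v^4 - 6*v^3 - v^2 + v - 8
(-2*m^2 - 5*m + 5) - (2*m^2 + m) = -4*m^2 - 6*m + 5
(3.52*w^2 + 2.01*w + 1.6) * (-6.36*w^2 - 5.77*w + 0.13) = -22.3872*w^4 - 33.094*w^3 - 21.3161*w^2 - 8.9707*w + 0.208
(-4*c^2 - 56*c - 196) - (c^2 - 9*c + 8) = -5*c^2 - 47*c - 204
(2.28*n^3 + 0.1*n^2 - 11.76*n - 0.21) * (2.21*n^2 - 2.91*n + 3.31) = 5.0388*n^5 - 6.4138*n^4 - 18.7338*n^3 + 34.0885*n^2 - 38.3145*n - 0.6951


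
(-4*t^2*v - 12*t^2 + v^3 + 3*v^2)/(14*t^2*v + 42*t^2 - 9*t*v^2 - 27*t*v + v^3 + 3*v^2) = (-2*t - v)/(7*t - v)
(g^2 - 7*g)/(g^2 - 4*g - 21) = g/(g + 3)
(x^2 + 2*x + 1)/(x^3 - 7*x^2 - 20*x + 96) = (x^2 + 2*x + 1)/(x^3 - 7*x^2 - 20*x + 96)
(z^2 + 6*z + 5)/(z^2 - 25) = (z + 1)/(z - 5)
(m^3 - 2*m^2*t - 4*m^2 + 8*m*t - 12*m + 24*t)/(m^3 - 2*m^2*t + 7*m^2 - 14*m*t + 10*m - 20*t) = (m - 6)/(m + 5)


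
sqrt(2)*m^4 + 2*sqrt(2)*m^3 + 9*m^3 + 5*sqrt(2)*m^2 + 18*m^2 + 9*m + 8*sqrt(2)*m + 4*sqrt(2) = (m + 1)^2*(m + 4*sqrt(2))*(sqrt(2)*m + 1)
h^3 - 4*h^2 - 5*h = h*(h - 5)*(h + 1)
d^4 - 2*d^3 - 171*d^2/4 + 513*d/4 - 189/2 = (d - 6)*(d - 3/2)^2*(d + 7)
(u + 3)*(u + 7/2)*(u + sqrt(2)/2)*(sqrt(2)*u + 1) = sqrt(2)*u^4 + 2*u^3 + 13*sqrt(2)*u^3/2 + 13*u^2 + 11*sqrt(2)*u^2 + 13*sqrt(2)*u/4 + 21*u + 21*sqrt(2)/4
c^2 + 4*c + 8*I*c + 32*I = (c + 4)*(c + 8*I)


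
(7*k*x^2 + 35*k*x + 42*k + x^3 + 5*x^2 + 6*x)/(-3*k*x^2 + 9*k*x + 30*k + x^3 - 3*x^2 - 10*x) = (7*k*x + 21*k + x^2 + 3*x)/(-3*k*x + 15*k + x^2 - 5*x)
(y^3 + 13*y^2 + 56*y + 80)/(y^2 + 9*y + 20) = y + 4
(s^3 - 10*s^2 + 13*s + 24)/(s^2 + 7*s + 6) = (s^2 - 11*s + 24)/(s + 6)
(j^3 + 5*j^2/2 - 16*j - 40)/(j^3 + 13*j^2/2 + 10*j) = (j - 4)/j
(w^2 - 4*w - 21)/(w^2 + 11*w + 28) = (w^2 - 4*w - 21)/(w^2 + 11*w + 28)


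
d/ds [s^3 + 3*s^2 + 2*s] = 3*s^2 + 6*s + 2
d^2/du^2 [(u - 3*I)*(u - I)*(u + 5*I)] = 6*u + 2*I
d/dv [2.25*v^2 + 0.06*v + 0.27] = 4.5*v + 0.06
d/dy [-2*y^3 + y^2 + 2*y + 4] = -6*y^2 + 2*y + 2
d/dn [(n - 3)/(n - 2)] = (n - 2)^(-2)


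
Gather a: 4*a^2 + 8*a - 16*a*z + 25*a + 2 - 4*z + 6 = 4*a^2 + a*(33 - 16*z) - 4*z + 8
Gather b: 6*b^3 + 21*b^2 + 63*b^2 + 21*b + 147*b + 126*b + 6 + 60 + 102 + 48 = 6*b^3 + 84*b^2 + 294*b + 216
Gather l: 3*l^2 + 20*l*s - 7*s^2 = 3*l^2 + 20*l*s - 7*s^2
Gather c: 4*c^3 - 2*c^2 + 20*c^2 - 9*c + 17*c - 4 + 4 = 4*c^3 + 18*c^2 + 8*c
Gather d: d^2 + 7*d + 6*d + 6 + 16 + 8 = d^2 + 13*d + 30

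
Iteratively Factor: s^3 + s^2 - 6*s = (s + 3)*(s^2 - 2*s) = (s - 2)*(s + 3)*(s)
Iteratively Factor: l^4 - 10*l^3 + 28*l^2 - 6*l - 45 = (l + 1)*(l^3 - 11*l^2 + 39*l - 45) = (l - 5)*(l + 1)*(l^2 - 6*l + 9) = (l - 5)*(l - 3)*(l + 1)*(l - 3)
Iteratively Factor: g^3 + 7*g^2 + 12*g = (g + 3)*(g^2 + 4*g) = g*(g + 3)*(g + 4)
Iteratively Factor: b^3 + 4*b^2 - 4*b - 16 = (b + 2)*(b^2 + 2*b - 8) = (b - 2)*(b + 2)*(b + 4)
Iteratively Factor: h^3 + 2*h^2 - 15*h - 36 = (h + 3)*(h^2 - h - 12) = (h + 3)^2*(h - 4)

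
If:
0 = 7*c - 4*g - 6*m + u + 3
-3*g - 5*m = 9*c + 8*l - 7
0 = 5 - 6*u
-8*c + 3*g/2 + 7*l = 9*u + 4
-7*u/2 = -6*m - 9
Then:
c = -4295/20556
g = 86891/41112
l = 78209/82224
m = -73/72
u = 5/6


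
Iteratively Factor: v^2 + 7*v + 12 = (v + 3)*(v + 4)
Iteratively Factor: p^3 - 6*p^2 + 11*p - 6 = (p - 1)*(p^2 - 5*p + 6) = (p - 2)*(p - 1)*(p - 3)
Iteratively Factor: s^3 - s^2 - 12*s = (s - 4)*(s^2 + 3*s) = s*(s - 4)*(s + 3)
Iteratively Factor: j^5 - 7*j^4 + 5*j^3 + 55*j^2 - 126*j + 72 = (j + 3)*(j^4 - 10*j^3 + 35*j^2 - 50*j + 24) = (j - 2)*(j + 3)*(j^3 - 8*j^2 + 19*j - 12) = (j - 2)*(j - 1)*(j + 3)*(j^2 - 7*j + 12) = (j - 3)*(j - 2)*(j - 1)*(j + 3)*(j - 4)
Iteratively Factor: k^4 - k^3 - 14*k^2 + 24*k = (k - 2)*(k^3 + k^2 - 12*k) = (k - 2)*(k + 4)*(k^2 - 3*k) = k*(k - 2)*(k + 4)*(k - 3)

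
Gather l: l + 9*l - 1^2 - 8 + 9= 10*l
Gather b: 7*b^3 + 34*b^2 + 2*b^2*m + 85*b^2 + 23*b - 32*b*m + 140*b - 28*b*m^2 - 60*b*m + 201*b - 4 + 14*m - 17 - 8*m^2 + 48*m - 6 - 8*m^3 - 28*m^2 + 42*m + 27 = 7*b^3 + b^2*(2*m + 119) + b*(-28*m^2 - 92*m + 364) - 8*m^3 - 36*m^2 + 104*m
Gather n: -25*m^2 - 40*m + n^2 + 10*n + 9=-25*m^2 - 40*m + n^2 + 10*n + 9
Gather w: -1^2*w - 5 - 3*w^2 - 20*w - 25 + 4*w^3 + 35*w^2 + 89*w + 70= 4*w^3 + 32*w^2 + 68*w + 40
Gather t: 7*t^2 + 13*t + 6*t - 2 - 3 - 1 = 7*t^2 + 19*t - 6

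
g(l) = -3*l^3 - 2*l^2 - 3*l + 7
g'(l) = -9*l^2 - 4*l - 3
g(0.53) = 4.40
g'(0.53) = -7.65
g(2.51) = -60.57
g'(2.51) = -69.74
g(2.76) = -79.59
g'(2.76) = -82.60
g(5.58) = -593.24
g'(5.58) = -305.55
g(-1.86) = 24.97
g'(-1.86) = -26.70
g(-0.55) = 8.54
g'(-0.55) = -3.52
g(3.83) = -202.37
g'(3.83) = -150.34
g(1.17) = -4.05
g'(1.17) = -20.00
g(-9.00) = 2059.00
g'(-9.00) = -696.00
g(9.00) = -2369.00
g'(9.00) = -768.00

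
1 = 1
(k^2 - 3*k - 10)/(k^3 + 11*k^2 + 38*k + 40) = (k - 5)/(k^2 + 9*k + 20)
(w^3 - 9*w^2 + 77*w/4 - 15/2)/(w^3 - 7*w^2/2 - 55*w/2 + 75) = (w - 1/2)/(w + 5)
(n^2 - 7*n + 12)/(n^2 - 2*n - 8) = (n - 3)/(n + 2)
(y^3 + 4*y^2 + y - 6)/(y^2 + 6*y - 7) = (y^2 + 5*y + 6)/(y + 7)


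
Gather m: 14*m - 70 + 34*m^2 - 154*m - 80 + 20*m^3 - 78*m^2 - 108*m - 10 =20*m^3 - 44*m^2 - 248*m - 160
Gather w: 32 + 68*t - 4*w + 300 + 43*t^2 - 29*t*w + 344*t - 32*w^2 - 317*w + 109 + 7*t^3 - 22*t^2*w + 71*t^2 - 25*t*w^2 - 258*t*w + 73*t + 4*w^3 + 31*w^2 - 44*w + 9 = 7*t^3 + 114*t^2 + 485*t + 4*w^3 + w^2*(-25*t - 1) + w*(-22*t^2 - 287*t - 365) + 450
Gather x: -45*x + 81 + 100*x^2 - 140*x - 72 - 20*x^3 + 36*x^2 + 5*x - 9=-20*x^3 + 136*x^2 - 180*x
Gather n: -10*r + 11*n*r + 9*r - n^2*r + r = -n^2*r + 11*n*r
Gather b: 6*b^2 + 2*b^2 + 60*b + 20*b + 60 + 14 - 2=8*b^2 + 80*b + 72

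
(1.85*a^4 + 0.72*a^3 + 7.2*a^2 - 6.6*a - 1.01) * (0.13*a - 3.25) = 0.2405*a^5 - 5.9189*a^4 - 1.404*a^3 - 24.258*a^2 + 21.3187*a + 3.2825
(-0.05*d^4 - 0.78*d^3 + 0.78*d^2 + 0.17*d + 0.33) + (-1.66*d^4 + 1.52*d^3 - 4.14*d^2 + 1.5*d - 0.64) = -1.71*d^4 + 0.74*d^3 - 3.36*d^2 + 1.67*d - 0.31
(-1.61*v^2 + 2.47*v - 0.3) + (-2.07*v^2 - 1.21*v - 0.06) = -3.68*v^2 + 1.26*v - 0.36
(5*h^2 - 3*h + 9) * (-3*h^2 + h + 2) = -15*h^4 + 14*h^3 - 20*h^2 + 3*h + 18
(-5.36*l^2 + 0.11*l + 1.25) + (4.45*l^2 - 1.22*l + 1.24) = -0.91*l^2 - 1.11*l + 2.49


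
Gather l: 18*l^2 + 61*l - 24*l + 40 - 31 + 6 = 18*l^2 + 37*l + 15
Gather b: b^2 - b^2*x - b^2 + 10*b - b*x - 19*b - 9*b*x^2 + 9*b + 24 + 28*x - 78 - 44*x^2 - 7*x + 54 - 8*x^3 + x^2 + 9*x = -b^2*x + b*(-9*x^2 - x) - 8*x^3 - 43*x^2 + 30*x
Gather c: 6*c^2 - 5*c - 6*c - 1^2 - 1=6*c^2 - 11*c - 2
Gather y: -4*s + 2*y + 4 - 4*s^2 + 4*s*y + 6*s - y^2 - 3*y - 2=-4*s^2 + 2*s - y^2 + y*(4*s - 1) + 2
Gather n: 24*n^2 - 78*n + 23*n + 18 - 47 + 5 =24*n^2 - 55*n - 24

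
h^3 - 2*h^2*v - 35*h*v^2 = h*(h - 7*v)*(h + 5*v)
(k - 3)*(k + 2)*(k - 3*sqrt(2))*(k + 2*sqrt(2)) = k^4 - sqrt(2)*k^3 - k^3 - 18*k^2 + sqrt(2)*k^2 + 6*sqrt(2)*k + 12*k + 72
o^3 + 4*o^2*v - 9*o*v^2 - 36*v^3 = (o - 3*v)*(o + 3*v)*(o + 4*v)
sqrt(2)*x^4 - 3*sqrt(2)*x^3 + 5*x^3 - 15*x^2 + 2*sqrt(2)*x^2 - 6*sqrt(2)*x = x*(x - 3)*(x + 2*sqrt(2))*(sqrt(2)*x + 1)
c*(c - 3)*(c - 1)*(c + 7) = c^4 + 3*c^3 - 25*c^2 + 21*c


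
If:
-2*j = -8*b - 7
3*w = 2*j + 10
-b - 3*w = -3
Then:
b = -14/9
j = -49/18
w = 41/27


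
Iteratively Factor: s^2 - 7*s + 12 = (s - 3)*(s - 4)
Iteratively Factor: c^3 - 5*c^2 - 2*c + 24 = (c - 3)*(c^2 - 2*c - 8) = (c - 3)*(c + 2)*(c - 4)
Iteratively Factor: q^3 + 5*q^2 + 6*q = (q + 3)*(q^2 + 2*q) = (q + 2)*(q + 3)*(q)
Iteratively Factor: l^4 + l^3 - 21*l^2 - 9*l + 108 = (l + 4)*(l^3 - 3*l^2 - 9*l + 27) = (l + 3)*(l + 4)*(l^2 - 6*l + 9) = (l - 3)*(l + 3)*(l + 4)*(l - 3)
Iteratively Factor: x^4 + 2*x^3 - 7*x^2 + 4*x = (x - 1)*(x^3 + 3*x^2 - 4*x) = (x - 1)*(x + 4)*(x^2 - x) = x*(x - 1)*(x + 4)*(x - 1)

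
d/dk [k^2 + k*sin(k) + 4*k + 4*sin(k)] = k*cos(k) + 2*k + sin(k) + 4*cos(k) + 4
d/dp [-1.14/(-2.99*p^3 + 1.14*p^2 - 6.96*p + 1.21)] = (-10.2258*p^2 + 2.5992*p - 7.9344)/(2.99*p^3 - 1.14*p^2 + 6.96*p - 1.21)^2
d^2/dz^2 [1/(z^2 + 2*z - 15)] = 2*(-z^2 - 2*z + 4*(z + 1)^2 + 15)/(z^2 + 2*z - 15)^3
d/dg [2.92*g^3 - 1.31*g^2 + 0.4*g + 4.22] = 8.76*g^2 - 2.62*g + 0.4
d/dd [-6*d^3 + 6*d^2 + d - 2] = -18*d^2 + 12*d + 1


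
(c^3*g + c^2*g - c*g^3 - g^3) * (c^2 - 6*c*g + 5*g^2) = c^5*g - 6*c^4*g^2 + c^4*g + 4*c^3*g^3 - 6*c^3*g^2 + 6*c^2*g^4 + 4*c^2*g^3 - 5*c*g^5 + 6*c*g^4 - 5*g^5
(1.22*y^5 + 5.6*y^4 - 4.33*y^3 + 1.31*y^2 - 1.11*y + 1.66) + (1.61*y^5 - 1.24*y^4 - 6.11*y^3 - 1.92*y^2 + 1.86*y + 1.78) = 2.83*y^5 + 4.36*y^4 - 10.44*y^3 - 0.61*y^2 + 0.75*y + 3.44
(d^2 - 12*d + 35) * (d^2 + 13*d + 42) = d^4 + d^3 - 79*d^2 - 49*d + 1470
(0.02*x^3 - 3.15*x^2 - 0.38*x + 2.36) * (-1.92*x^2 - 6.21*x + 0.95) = -0.0384*x^5 + 5.9238*x^4 + 20.3101*x^3 - 5.1639*x^2 - 15.0166*x + 2.242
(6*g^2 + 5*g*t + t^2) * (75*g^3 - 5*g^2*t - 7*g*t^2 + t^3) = 450*g^5 + 345*g^4*t + 8*g^3*t^2 - 34*g^2*t^3 - 2*g*t^4 + t^5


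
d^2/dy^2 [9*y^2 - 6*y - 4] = 18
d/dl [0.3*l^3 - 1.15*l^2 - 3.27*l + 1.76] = 0.9*l^2 - 2.3*l - 3.27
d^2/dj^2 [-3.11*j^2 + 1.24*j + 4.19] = -6.22000000000000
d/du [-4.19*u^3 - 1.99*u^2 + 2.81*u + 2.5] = -12.57*u^2 - 3.98*u + 2.81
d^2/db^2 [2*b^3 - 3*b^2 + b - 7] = 12*b - 6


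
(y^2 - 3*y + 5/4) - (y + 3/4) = y^2 - 4*y + 1/2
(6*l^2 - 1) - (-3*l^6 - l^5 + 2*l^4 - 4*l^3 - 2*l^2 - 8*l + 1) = 3*l^6 + l^5 - 2*l^4 + 4*l^3 + 8*l^2 + 8*l - 2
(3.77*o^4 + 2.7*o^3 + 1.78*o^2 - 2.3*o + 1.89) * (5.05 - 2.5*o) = -9.425*o^5 + 12.2885*o^4 + 9.185*o^3 + 14.739*o^2 - 16.34*o + 9.5445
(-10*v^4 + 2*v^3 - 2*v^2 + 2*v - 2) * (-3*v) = 30*v^5 - 6*v^4 + 6*v^3 - 6*v^2 + 6*v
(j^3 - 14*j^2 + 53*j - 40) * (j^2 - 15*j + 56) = j^5 - 29*j^4 + 319*j^3 - 1619*j^2 + 3568*j - 2240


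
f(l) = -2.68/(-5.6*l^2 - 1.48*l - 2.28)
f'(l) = -2.68*(11.2*l + 1.48)/(-5.6*l^2 - 1.48*l - 2.28)^2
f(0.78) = 0.39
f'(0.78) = -0.58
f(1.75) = 0.12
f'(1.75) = -0.12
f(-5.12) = 0.02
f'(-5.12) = 0.01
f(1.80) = 0.12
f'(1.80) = -0.11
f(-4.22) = 0.03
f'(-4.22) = 0.01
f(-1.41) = 0.24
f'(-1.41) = 0.30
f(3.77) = 0.03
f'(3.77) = -0.02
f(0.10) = 1.08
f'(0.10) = -1.13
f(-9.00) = 0.01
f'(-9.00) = 0.00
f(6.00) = 0.01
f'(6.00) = -0.00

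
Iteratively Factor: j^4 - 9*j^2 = (j + 3)*(j^3 - 3*j^2) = j*(j + 3)*(j^2 - 3*j) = j^2*(j + 3)*(j - 3)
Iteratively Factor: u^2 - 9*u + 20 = (u - 5)*(u - 4)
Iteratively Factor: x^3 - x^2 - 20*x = (x)*(x^2 - x - 20) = x*(x - 5)*(x + 4)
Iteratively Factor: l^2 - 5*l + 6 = (l - 2)*(l - 3)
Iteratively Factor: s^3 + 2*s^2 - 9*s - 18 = (s + 3)*(s^2 - s - 6) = (s - 3)*(s + 3)*(s + 2)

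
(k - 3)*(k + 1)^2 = k^3 - k^2 - 5*k - 3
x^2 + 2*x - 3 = (x - 1)*(x + 3)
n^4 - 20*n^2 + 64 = (n - 4)*(n - 2)*(n + 2)*(n + 4)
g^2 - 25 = (g - 5)*(g + 5)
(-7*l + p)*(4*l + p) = -28*l^2 - 3*l*p + p^2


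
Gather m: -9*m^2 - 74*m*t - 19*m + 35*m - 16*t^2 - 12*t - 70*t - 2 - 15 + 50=-9*m^2 + m*(16 - 74*t) - 16*t^2 - 82*t + 33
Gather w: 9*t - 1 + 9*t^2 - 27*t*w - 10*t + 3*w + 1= 9*t^2 - t + w*(3 - 27*t)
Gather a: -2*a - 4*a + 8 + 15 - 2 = 21 - 6*a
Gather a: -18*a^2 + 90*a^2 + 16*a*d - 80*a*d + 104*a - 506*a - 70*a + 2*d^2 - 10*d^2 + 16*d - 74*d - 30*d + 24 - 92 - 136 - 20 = 72*a^2 + a*(-64*d - 472) - 8*d^2 - 88*d - 224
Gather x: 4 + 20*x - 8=20*x - 4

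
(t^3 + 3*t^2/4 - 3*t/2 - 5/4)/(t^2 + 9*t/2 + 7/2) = (4*t^2 - t - 5)/(2*(2*t + 7))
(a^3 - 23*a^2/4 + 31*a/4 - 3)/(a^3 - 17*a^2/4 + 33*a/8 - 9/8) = 2*(a^2 - 5*a + 4)/(2*a^2 - 7*a + 3)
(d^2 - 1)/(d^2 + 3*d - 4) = (d + 1)/(d + 4)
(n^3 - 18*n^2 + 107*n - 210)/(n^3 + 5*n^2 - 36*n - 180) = (n^2 - 12*n + 35)/(n^2 + 11*n + 30)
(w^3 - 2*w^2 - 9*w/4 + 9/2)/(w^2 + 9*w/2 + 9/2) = (w^2 - 7*w/2 + 3)/(w + 3)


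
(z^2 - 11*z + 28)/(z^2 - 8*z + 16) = (z - 7)/(z - 4)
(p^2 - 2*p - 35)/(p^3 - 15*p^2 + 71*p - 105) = (p + 5)/(p^2 - 8*p + 15)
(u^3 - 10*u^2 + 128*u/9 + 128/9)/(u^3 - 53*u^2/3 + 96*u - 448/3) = (u + 2/3)/(u - 7)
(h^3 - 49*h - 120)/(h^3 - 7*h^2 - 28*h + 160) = (h + 3)/(h - 4)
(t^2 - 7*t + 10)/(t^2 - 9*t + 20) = (t - 2)/(t - 4)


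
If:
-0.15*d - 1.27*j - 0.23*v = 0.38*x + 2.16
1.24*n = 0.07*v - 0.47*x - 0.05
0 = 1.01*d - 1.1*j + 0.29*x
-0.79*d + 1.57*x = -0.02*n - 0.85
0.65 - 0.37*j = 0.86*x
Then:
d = 1.41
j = 1.34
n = -1.12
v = -17.99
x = 0.18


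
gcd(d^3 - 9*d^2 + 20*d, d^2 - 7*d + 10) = d - 5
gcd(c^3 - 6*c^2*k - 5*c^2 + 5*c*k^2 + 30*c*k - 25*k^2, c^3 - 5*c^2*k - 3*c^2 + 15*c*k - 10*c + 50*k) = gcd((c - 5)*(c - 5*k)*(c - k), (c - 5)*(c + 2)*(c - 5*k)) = c^2 - 5*c*k - 5*c + 25*k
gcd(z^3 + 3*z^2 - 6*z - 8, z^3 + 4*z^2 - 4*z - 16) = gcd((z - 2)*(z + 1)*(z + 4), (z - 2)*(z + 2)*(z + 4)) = z^2 + 2*z - 8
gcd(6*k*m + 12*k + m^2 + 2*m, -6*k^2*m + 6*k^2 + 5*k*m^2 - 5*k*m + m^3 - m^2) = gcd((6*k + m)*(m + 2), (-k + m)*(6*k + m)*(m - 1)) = 6*k + m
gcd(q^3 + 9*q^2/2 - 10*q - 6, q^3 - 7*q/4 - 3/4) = q + 1/2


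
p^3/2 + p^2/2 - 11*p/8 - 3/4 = (p/2 + 1)*(p - 3/2)*(p + 1/2)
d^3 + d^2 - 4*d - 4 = (d - 2)*(d + 1)*(d + 2)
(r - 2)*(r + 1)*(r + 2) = r^3 + r^2 - 4*r - 4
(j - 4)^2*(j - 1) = j^3 - 9*j^2 + 24*j - 16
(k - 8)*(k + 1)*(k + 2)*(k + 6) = k^4 + k^3 - 52*k^2 - 148*k - 96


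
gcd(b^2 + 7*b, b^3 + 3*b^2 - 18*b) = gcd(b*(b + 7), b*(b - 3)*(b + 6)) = b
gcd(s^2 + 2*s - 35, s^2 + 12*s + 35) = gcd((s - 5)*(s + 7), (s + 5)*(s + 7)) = s + 7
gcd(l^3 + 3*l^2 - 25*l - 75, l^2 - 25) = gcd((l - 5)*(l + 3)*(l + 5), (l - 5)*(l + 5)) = l^2 - 25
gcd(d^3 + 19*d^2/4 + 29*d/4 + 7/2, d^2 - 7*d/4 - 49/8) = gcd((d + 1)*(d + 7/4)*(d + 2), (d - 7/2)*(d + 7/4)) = d + 7/4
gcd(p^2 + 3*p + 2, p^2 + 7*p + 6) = p + 1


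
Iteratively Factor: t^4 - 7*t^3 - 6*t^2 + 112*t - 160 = (t - 2)*(t^3 - 5*t^2 - 16*t + 80) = (t - 5)*(t - 2)*(t^2 - 16) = (t - 5)*(t - 4)*(t - 2)*(t + 4)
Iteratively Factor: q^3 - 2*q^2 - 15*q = (q - 5)*(q^2 + 3*q) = q*(q - 5)*(q + 3)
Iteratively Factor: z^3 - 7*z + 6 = (z - 1)*(z^2 + z - 6) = (z - 1)*(z + 3)*(z - 2)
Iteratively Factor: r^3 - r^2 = (r)*(r^2 - r) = r^2*(r - 1)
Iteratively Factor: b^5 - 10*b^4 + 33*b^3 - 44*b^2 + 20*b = (b - 1)*(b^4 - 9*b^3 + 24*b^2 - 20*b) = (b - 2)*(b - 1)*(b^3 - 7*b^2 + 10*b) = (b - 5)*(b - 2)*(b - 1)*(b^2 - 2*b) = b*(b - 5)*(b - 2)*(b - 1)*(b - 2)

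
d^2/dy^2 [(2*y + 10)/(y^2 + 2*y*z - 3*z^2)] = 4*(4*(y + 5)*(y + z)^2 - (3*y + 2*z + 5)*(y^2 + 2*y*z - 3*z^2))/(y^2 + 2*y*z - 3*z^2)^3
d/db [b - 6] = 1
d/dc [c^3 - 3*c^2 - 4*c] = 3*c^2 - 6*c - 4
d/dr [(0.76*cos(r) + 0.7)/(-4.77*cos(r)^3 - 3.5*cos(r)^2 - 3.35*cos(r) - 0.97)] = -(7.2504*cos(r)^3 + 12.677*cos(r)^2 + 4.90000000000001*cos(r) + 1.6078)*sin(r)/(4.77*cos(r)^3 + 3.5*cos(r)^2 + 3.35*cos(r) + 0.97)^2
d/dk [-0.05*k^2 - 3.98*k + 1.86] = -0.1*k - 3.98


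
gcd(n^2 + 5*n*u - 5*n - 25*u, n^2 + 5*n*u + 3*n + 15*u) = n + 5*u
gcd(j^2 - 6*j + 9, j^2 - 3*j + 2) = 1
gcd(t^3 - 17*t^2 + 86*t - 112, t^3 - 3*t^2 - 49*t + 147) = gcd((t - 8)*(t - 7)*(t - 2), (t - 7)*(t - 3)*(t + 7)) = t - 7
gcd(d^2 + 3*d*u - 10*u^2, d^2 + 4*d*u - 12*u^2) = -d + 2*u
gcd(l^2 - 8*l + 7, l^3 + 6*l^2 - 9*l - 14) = 1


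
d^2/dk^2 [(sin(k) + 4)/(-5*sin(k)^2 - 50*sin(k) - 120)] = (sin(k)^2 - 6*sin(k) - 2)/(5*(sin(k) + 6)^3)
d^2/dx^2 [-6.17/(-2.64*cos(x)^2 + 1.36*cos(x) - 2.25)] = (-172.009728*(1 - cos(x)^2)^2 + 66.458304*cos(x)^3 + 49.182304*cos(x)^2 - 151.796808*cos(x) + 121.534192)/(2.64*cos(x)^2 - 1.36*cos(x) + 2.25)^3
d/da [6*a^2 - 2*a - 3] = 12*a - 2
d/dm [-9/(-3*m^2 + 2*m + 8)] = 18*(1 - 3*m)/(-3*m^2 + 2*m + 8)^2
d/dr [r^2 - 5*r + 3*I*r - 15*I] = 2*r - 5 + 3*I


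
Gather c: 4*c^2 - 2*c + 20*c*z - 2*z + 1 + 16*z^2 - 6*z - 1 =4*c^2 + c*(20*z - 2) + 16*z^2 - 8*z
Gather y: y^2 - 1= y^2 - 1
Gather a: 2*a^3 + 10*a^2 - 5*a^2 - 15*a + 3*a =2*a^3 + 5*a^2 - 12*a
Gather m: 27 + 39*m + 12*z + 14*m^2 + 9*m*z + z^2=14*m^2 + m*(9*z + 39) + z^2 + 12*z + 27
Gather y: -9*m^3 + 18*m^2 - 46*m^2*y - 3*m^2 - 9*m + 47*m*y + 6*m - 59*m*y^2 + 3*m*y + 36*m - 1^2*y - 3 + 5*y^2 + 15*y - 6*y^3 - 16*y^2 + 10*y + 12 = -9*m^3 + 15*m^2 + 33*m - 6*y^3 + y^2*(-59*m - 11) + y*(-46*m^2 + 50*m + 24) + 9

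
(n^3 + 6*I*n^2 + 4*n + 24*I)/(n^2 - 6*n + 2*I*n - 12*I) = (n^2 + 4*I*n + 12)/(n - 6)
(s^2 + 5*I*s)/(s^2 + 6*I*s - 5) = s/(s + I)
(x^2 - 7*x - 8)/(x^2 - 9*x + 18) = (x^2 - 7*x - 8)/(x^2 - 9*x + 18)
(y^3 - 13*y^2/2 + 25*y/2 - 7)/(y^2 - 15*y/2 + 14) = (y^2 - 3*y + 2)/(y - 4)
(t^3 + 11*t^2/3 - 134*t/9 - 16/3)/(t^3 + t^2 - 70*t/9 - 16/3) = (3*t^2 + 19*t + 6)/(3*t^2 + 11*t + 6)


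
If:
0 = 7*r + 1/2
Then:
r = -1/14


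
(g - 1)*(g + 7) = g^2 + 6*g - 7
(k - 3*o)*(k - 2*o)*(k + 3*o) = k^3 - 2*k^2*o - 9*k*o^2 + 18*o^3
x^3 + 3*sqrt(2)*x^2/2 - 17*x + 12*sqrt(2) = (x - 3*sqrt(2)/2)*(x - sqrt(2))*(x + 4*sqrt(2))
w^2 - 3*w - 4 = (w - 4)*(w + 1)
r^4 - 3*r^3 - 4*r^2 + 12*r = r*(r - 3)*(r - 2)*(r + 2)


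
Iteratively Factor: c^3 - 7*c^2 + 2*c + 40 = (c - 4)*(c^2 - 3*c - 10) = (c - 4)*(c + 2)*(c - 5)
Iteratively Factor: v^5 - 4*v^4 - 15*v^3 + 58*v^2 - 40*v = (v - 2)*(v^4 - 2*v^3 - 19*v^2 + 20*v) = (v - 2)*(v - 1)*(v^3 - v^2 - 20*v) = v*(v - 2)*(v - 1)*(v^2 - v - 20) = v*(v - 5)*(v - 2)*(v - 1)*(v + 4)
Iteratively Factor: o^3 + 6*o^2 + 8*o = (o)*(o^2 + 6*o + 8) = o*(o + 2)*(o + 4)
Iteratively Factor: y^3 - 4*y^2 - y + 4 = (y - 4)*(y^2 - 1) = (y - 4)*(y + 1)*(y - 1)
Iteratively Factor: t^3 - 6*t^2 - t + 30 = (t - 3)*(t^2 - 3*t - 10) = (t - 5)*(t - 3)*(t + 2)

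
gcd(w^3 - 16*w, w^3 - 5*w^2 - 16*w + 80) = w^2 - 16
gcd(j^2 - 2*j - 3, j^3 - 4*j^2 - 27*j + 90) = j - 3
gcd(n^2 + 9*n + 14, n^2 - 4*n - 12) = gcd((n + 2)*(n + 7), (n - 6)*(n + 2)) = n + 2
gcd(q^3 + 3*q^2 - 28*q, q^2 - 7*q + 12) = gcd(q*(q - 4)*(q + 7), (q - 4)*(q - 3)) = q - 4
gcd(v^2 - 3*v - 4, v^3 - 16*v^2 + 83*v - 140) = v - 4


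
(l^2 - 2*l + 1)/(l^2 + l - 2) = (l - 1)/(l + 2)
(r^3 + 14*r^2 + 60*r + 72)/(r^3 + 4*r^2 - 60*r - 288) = (r + 2)/(r - 8)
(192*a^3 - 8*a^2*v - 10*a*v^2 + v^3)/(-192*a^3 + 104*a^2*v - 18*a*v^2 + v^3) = (4*a + v)/(-4*a + v)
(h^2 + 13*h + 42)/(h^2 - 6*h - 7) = (h^2 + 13*h + 42)/(h^2 - 6*h - 7)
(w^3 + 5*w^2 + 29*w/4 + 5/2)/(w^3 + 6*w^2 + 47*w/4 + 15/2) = (2*w + 1)/(2*w + 3)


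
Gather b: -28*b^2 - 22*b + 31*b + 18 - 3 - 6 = -28*b^2 + 9*b + 9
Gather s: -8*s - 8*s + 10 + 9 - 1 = 18 - 16*s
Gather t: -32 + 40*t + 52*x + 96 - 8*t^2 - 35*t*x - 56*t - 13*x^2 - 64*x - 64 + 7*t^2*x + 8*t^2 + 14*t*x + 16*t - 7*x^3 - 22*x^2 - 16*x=7*t^2*x - 21*t*x - 7*x^3 - 35*x^2 - 28*x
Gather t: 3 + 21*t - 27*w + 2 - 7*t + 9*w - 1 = 14*t - 18*w + 4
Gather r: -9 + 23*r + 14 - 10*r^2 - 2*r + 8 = -10*r^2 + 21*r + 13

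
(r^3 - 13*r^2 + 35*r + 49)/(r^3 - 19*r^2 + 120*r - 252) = (r^2 - 6*r - 7)/(r^2 - 12*r + 36)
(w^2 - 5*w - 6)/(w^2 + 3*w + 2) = (w - 6)/(w + 2)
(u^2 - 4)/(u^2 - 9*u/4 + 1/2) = 4*(u + 2)/(4*u - 1)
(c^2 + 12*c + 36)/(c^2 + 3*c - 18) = (c + 6)/(c - 3)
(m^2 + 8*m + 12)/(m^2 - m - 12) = (m^2 + 8*m + 12)/(m^2 - m - 12)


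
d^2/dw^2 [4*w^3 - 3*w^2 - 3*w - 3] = 24*w - 6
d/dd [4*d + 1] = 4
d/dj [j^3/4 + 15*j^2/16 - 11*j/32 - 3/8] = 3*j^2/4 + 15*j/8 - 11/32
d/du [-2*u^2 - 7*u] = -4*u - 7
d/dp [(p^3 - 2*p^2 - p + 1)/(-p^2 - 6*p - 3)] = (-p^4 - 12*p^3 + 2*p^2 + 14*p + 9)/(p^4 + 12*p^3 + 42*p^2 + 36*p + 9)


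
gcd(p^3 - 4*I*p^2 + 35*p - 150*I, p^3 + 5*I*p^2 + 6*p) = p + 6*I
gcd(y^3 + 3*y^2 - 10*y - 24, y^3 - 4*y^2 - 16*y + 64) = y + 4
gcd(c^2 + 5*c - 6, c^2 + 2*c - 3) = c - 1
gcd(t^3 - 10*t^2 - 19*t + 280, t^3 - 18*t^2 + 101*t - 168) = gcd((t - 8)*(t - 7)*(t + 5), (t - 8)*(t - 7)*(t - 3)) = t^2 - 15*t + 56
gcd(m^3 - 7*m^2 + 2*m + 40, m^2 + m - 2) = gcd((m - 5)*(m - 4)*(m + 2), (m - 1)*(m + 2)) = m + 2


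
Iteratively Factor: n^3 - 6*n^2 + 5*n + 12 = (n - 4)*(n^2 - 2*n - 3) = (n - 4)*(n - 3)*(n + 1)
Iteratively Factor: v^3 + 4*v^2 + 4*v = (v + 2)*(v^2 + 2*v) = (v + 2)^2*(v)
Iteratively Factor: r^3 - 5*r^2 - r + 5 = (r - 5)*(r^2 - 1) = (r - 5)*(r + 1)*(r - 1)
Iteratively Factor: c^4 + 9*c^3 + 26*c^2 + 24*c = (c + 4)*(c^3 + 5*c^2 + 6*c) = c*(c + 4)*(c^2 + 5*c + 6) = c*(c + 3)*(c + 4)*(c + 2)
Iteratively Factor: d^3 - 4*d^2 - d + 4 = (d - 4)*(d^2 - 1) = (d - 4)*(d - 1)*(d + 1)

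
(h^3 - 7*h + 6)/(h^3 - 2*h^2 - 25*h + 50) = (h^2 + 2*h - 3)/(h^2 - 25)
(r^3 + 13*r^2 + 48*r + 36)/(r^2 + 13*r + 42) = (r^2 + 7*r + 6)/(r + 7)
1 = 1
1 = 1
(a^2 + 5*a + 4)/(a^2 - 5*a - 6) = (a + 4)/(a - 6)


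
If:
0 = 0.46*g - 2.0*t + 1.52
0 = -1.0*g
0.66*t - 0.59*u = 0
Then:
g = 0.00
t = 0.76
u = 0.85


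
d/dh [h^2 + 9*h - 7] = 2*h + 9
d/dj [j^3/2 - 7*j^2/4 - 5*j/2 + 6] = 3*j^2/2 - 7*j/2 - 5/2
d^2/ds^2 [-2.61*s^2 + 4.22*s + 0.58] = -5.22000000000000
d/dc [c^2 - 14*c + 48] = 2*c - 14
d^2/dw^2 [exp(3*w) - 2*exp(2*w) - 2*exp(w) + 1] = (9*exp(2*w) - 8*exp(w) - 2)*exp(w)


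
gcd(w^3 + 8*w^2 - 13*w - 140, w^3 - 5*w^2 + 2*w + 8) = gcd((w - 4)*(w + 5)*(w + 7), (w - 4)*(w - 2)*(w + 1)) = w - 4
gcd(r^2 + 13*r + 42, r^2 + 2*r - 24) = r + 6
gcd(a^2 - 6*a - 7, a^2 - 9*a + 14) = a - 7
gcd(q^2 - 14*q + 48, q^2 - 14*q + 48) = q^2 - 14*q + 48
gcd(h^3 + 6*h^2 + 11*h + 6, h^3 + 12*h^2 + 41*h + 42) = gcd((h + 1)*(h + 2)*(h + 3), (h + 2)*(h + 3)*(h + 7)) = h^2 + 5*h + 6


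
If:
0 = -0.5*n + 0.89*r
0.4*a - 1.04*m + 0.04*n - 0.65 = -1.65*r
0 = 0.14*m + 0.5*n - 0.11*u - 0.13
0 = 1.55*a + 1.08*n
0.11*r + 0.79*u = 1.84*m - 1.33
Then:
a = 0.21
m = -0.82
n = -0.30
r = -0.17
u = -3.57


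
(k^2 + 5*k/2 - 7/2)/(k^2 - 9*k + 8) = (k + 7/2)/(k - 8)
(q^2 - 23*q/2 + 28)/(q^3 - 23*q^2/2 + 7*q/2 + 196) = (2*q - 7)/(2*q^2 - 7*q - 49)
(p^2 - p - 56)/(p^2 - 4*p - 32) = (p + 7)/(p + 4)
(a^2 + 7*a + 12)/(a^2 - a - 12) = (a + 4)/(a - 4)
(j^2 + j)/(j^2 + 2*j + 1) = j/(j + 1)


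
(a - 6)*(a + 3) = a^2 - 3*a - 18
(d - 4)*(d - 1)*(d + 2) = d^3 - 3*d^2 - 6*d + 8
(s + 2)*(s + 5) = s^2 + 7*s + 10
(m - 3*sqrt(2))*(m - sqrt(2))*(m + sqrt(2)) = m^3 - 3*sqrt(2)*m^2 - 2*m + 6*sqrt(2)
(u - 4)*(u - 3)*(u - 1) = u^3 - 8*u^2 + 19*u - 12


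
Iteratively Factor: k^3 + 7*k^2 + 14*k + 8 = (k + 4)*(k^2 + 3*k + 2) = (k + 2)*(k + 4)*(k + 1)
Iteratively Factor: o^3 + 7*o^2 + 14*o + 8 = (o + 4)*(o^2 + 3*o + 2) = (o + 1)*(o + 4)*(o + 2)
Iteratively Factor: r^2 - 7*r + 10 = (r - 5)*(r - 2)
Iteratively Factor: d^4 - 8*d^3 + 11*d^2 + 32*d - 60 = (d - 3)*(d^3 - 5*d^2 - 4*d + 20) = (d - 3)*(d - 2)*(d^2 - 3*d - 10) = (d - 5)*(d - 3)*(d - 2)*(d + 2)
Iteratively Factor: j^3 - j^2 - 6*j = (j)*(j^2 - j - 6) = j*(j - 3)*(j + 2)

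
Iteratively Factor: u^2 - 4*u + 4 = (u - 2)*(u - 2)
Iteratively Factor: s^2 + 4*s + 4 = (s + 2)*(s + 2)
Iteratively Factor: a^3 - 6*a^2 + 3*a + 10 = (a - 5)*(a^2 - a - 2) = (a - 5)*(a + 1)*(a - 2)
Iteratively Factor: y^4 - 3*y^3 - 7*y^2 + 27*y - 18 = (y - 2)*(y^3 - y^2 - 9*y + 9) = (y - 3)*(y - 2)*(y^2 + 2*y - 3) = (y - 3)*(y - 2)*(y - 1)*(y + 3)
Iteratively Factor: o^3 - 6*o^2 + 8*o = (o - 2)*(o^2 - 4*o) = (o - 4)*(o - 2)*(o)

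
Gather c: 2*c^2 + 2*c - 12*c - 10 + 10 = 2*c^2 - 10*c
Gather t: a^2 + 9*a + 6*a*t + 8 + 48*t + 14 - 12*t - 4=a^2 + 9*a + t*(6*a + 36) + 18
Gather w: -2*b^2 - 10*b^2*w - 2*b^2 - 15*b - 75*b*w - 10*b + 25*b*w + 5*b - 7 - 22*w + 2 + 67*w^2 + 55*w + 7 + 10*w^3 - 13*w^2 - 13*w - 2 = -4*b^2 - 20*b + 10*w^3 + 54*w^2 + w*(-10*b^2 - 50*b + 20)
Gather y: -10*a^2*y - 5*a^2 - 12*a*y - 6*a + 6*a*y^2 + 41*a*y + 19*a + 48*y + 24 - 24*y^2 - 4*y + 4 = -5*a^2 + 13*a + y^2*(6*a - 24) + y*(-10*a^2 + 29*a + 44) + 28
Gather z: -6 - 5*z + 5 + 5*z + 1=0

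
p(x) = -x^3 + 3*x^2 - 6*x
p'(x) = -3*x^2 + 6*x - 6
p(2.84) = -15.75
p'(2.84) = -13.16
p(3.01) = -18.15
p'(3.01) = -15.12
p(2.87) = -16.15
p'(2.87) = -13.49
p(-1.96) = 30.81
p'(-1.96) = -29.28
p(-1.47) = 18.48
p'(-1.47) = -21.30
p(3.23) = -21.78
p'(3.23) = -17.92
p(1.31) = -4.96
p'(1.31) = -3.29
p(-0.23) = 1.55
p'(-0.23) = -7.54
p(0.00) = 0.00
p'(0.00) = -6.00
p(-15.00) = 4140.00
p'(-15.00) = -771.00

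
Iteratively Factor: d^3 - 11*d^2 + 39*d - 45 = (d - 3)*(d^2 - 8*d + 15) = (d - 5)*(d - 3)*(d - 3)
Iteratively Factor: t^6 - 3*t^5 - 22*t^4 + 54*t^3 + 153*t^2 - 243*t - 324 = (t + 3)*(t^5 - 6*t^4 - 4*t^3 + 66*t^2 - 45*t - 108) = (t + 3)^2*(t^4 - 9*t^3 + 23*t^2 - 3*t - 36) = (t - 3)*(t + 3)^2*(t^3 - 6*t^2 + 5*t + 12) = (t - 3)^2*(t + 3)^2*(t^2 - 3*t - 4) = (t - 4)*(t - 3)^2*(t + 3)^2*(t + 1)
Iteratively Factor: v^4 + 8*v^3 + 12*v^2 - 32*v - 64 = (v + 4)*(v^3 + 4*v^2 - 4*v - 16) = (v + 2)*(v + 4)*(v^2 + 2*v - 8) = (v - 2)*(v + 2)*(v + 4)*(v + 4)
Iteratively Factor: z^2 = (z)*(z)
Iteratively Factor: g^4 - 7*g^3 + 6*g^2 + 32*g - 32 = (g - 1)*(g^3 - 6*g^2 + 32) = (g - 4)*(g - 1)*(g^2 - 2*g - 8) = (g - 4)^2*(g - 1)*(g + 2)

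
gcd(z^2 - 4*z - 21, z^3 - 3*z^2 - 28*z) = z - 7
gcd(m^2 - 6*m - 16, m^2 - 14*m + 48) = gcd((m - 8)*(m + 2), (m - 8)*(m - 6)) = m - 8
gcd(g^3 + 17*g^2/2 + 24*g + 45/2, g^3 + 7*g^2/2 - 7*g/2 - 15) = g^2 + 11*g/2 + 15/2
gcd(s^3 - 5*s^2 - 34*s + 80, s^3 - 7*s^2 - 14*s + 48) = s^2 - 10*s + 16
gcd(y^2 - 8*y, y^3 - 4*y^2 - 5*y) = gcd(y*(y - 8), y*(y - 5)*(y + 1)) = y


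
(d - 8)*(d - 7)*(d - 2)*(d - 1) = d^4 - 18*d^3 + 103*d^2 - 198*d + 112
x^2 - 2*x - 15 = (x - 5)*(x + 3)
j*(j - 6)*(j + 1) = j^3 - 5*j^2 - 6*j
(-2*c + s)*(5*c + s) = -10*c^2 + 3*c*s + s^2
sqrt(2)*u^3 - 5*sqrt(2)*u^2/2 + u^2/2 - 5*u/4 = u*(u - 5/2)*(sqrt(2)*u + 1/2)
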